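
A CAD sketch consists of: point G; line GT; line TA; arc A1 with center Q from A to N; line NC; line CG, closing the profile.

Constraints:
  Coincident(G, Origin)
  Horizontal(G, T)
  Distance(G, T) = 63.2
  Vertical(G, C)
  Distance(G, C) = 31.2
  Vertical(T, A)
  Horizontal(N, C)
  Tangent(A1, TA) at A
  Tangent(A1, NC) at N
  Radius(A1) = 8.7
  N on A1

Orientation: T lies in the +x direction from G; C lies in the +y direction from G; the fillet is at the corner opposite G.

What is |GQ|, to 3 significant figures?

59.0

G is at the origin; GT is horizontal with |GT| = 63.2 and T on the +x side, so T = (63.2, 0.00). GC is vertical with |GC| = 31.2 and C on the +y side, so C = (0.00, 31.2). The virtual corner opposite G is at (63.2, 31.2). A1 meets TA tangentially, so QA is at right angles to TA and the tangent condition forces QN to be normal to NC, with radius 8.7, so the center Q sits 8.7 in from both sides at Q = (54.5, 22.5). Then |GQ| = |Q − G| = 59.0.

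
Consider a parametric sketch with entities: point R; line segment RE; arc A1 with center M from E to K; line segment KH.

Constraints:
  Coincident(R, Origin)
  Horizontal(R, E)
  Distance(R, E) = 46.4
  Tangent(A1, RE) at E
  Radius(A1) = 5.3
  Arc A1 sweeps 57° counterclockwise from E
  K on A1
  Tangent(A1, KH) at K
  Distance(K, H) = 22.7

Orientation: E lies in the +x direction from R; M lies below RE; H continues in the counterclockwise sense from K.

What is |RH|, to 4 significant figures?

36.55

R is at the origin; RE is horizontal with |RE| = 46.4 and E on the +x side, so E = (46.40, 0.000). Since A1 is tangent to RE there, ME ⟂ RE, so M = E + (0, -5.3) = (46.40, -5.300). On A1, E sits at bearing 90° from M; a 57° counterclockwise sweep puts K at bearing 147°, so K = M + 5.3·(cos 147°, sin 147°) = (41.96, -2.413). Since A1 is tangent to KH there, MK ⟂ KH, so KH runs along (−sin 147°, cos 147°); with |KH| = 22.7, H = (29.59, -21.45). Then |RH| = |H − R| = 36.55.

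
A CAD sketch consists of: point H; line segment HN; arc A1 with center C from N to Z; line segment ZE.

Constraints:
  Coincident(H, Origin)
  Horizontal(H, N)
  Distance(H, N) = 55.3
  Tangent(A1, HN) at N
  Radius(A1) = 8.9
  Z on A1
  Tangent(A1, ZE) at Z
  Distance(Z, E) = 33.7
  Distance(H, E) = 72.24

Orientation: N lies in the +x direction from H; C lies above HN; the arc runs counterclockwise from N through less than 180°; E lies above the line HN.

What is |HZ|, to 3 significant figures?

64.9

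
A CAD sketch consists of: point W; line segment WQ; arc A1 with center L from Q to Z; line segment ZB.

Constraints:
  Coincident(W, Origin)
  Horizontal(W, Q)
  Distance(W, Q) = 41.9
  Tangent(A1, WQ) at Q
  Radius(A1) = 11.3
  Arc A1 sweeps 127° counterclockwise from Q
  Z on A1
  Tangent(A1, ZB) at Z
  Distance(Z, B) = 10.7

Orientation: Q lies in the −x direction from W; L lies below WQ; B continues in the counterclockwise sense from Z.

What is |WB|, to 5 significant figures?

51.855

On A1, Q sits at bearing 90° from L; a 127° counterclockwise sweep puts Z at bearing 217°, so Z = L + 11.3·(cos 217°, sin 217°) = (-50.925, -18.101). Tangency of A1 to ZB means the radius LZ is perpendicular to ZB, so ZB runs along (−sin 217°, cos 217°); with |ZB| = 10.7, B = (-44.485, -26.646). Then |WB| = |B − W| = 51.855.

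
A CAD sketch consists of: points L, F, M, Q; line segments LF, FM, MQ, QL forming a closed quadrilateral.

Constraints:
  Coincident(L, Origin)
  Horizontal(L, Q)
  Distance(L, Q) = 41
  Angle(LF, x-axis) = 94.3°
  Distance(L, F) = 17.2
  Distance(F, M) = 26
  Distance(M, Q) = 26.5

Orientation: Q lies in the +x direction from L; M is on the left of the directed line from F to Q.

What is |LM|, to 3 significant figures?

32.1

Checks: |FM| = 26.00 ✓; |MQ| = 26.50 ✓.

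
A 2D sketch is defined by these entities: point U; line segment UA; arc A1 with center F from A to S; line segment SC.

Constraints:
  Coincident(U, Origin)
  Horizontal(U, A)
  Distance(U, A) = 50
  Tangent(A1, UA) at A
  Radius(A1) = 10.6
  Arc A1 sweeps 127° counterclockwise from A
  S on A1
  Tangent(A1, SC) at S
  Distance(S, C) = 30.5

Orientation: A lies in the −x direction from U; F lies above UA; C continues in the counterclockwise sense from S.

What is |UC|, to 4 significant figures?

72.77

U is at the origin; UA is horizontal with |UA| = 50.0 and A on the −x side, so A = (-50.00, 0.000). A1 meets UA tangentially, so FA is at right angles to UA, so F = A + (0, 10.6) = (-50.00, 10.60). On A1, A sits at bearing -90° from F; a 127° counterclockwise sweep puts S at bearing 37°, so S = F + 10.6·(cos 37°, sin 37°) = (-41.53, 16.98). The tangent condition forces FS to be normal to SC, so SC runs along (−sin 37°, cos 37°); with |SC| = 30.5, C = (-59.89, 41.34). Then |UC| = |C − U| = 72.77.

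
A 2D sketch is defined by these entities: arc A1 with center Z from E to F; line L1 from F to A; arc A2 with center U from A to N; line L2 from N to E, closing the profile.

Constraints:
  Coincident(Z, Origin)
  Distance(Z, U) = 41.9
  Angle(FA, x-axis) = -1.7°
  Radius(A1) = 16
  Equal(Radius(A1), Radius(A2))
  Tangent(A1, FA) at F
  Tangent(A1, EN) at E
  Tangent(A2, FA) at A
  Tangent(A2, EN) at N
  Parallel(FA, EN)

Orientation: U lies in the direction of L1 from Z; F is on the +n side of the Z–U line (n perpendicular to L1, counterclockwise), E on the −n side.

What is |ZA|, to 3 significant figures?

44.9

The slot axis is L1's direction at -1.7°, so u = (cos -1.7°, sin -1.7°) = (1.00, -0.0297) and n = (−sin -1.7°, cos -1.7°) = (0.0297, 1.00). Z is at the origin and U lies 41.9 along u from Z, so U = 41.9·u = (41.9, -1.24). Tangency of A1 to both parallel lines with radius 16.0 puts F and E at Z ± 16.0·n: F = (0.475, 16.0), E = (-0.475, -16.0). Equal radii place A and N the same way about U: A = U + 16.0·n = (42.4, 14.7), N = U − 16.0·n = (41.4, -17.2). Then |ZA| = |A − Z| = 44.9.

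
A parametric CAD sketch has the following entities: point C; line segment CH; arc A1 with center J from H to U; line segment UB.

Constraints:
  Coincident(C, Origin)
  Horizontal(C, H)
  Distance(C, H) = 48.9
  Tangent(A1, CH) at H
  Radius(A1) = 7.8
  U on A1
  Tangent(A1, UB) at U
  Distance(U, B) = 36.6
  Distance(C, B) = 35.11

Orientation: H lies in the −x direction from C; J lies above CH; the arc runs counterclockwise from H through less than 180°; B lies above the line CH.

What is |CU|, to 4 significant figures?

43.18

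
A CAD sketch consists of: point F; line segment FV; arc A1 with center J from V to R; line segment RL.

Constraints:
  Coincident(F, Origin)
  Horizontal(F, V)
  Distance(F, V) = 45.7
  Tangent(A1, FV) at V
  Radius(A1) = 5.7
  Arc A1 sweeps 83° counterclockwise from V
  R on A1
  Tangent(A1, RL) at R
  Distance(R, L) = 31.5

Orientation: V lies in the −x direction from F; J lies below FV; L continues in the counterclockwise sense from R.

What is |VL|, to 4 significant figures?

37.49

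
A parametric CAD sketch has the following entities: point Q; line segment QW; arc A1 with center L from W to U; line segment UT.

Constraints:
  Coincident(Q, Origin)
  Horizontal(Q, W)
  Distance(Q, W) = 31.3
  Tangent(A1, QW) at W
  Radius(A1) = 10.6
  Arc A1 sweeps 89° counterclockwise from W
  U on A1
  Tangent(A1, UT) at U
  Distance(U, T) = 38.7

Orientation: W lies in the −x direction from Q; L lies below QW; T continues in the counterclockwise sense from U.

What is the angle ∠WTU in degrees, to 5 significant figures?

11.929°

Q is at the origin; QW is horizontal with |QW| = 31.3 and W on the −x side, so W = (-31.300, 0.0000). Tangency of A1 to QW means the radius LW is perpendicular to QW, so L = W + (0, -10.6) = (-31.300, -10.600). On A1, W sits at bearing 90° from L; an 89° counterclockwise sweep puts U at bearing 179°, so U = L + 10.6·(cos 179°, sin 179°) = (-41.898, -10.415). Since A1 is tangent to UT there, LU ⟂ UT, so UT runs along (−sin 179°, cos 179°); with |UT| = 38.7, T = (-42.574, -49.109). Then cos ∠WTU = TW·TU / (|TW||TU|), giving 11.929°.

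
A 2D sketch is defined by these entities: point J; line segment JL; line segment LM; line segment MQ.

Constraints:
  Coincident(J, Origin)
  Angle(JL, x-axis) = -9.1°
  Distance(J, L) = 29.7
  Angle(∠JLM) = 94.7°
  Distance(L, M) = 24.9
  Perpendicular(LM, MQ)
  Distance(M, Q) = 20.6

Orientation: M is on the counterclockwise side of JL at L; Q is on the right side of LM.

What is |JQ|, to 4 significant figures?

57.16

∠JLM = 94.7°, so LM runs at -9.1° + (180° − 94.7°) = 76.20° from the x-axis; with |LM| = 24.9, M = L + 24.9·(cos 76.20°, sin 76.20°) = (35.27, 19.48). LM is perpendicular to MQ; with |MQ| = 20.6 on the right of LM, Q = M + 20.6·(0.9711, -0.2385) = (55.27, 14.57). Then |JQ| = |Q − J| = 57.16.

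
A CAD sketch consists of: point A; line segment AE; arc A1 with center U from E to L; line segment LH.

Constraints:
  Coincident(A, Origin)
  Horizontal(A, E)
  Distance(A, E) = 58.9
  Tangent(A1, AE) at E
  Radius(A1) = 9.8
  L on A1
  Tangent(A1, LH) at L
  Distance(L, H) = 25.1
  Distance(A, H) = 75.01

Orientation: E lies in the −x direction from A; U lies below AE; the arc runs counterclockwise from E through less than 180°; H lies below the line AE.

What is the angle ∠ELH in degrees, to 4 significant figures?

131.9°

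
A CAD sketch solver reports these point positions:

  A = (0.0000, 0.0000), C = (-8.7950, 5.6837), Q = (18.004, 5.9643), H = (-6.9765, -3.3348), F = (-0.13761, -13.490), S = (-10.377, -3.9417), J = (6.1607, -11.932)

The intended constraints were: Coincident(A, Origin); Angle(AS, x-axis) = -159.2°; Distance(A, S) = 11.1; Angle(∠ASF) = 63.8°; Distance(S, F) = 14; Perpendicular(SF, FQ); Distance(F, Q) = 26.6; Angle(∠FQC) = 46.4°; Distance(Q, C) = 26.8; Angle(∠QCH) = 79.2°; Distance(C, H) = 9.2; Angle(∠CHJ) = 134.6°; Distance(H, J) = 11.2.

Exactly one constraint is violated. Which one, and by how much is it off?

Distance(H, J) = 11.2 — off by 4.50.

A = (0.00, 0.00) ✓; AS at -159.2° ✓; |AS| = 11.10 ✓; ∠ASF = 63.80° ✓; |SF| = 14.00 ✓; ∠(SF, FQ) = 90.00° ✓; |FQ| = 26.60 ✓; ∠FQC = 46.40° ✓; |QC| = 26.80 ✓; ∠QCH = 79.20° ✓; |CH| = 9.200 ✓; ∠CHJ = 134.6° ✓; |HJ| = 15.70 ✗.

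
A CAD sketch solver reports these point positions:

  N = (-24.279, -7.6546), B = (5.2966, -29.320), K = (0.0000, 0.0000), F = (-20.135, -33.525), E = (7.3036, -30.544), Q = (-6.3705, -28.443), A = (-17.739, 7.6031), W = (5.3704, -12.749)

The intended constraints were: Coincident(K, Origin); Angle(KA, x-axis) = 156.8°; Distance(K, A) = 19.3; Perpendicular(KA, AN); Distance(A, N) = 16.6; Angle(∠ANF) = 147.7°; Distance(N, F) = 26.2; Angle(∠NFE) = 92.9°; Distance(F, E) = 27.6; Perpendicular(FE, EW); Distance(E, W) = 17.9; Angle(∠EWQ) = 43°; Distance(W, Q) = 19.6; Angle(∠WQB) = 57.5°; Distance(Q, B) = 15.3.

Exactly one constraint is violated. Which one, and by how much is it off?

Distance(Q, B) = 15.3 — off by 3.60.

K = (0.00, 0.00) ✓; KA at 156.8° ✓; |KA| = 19.30 ✓; ∠(KA, AN) = 90.00° ✓; |AN| = 16.60 ✓; ∠ANF = 147.7° ✓; |NF| = 26.20 ✓; ∠NFE = 92.90° ✓; |FE| = 27.60 ✓; ∠(FE, EW) = 90.00° ✓; |EW| = 17.90 ✓; ∠EWQ = 43.00° ✓; |WQ| = 19.60 ✓; ∠WQB = 57.50° ✓; |QB| = 11.70 ✗.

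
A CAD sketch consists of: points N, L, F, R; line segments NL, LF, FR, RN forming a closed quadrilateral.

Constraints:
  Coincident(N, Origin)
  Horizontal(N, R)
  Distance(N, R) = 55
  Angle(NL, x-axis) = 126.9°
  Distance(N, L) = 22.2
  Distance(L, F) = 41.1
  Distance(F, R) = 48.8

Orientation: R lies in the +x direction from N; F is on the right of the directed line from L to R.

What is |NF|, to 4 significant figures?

19.00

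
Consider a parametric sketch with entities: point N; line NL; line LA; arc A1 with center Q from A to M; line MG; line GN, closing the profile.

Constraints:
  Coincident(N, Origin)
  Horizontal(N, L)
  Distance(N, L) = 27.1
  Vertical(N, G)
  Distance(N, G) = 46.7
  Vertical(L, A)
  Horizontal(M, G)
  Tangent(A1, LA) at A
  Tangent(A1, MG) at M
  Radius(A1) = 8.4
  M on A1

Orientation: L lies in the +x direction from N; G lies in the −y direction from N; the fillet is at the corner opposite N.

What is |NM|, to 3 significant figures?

50.3

The virtual corner opposite N is at (27.1, -46.7). The tangent condition forces QA to be normal to LA and since A1 is tangent to MG there, QM ⟂ MG, with radius 8.4, so the center Q sits 8.4 in from both sides at Q = (18.7, -38.3). That places the tangent points at A = (27.1, -38.3) on LA and M = (18.7, -46.7) on MG. Then |NM| = |M − N| = 50.3.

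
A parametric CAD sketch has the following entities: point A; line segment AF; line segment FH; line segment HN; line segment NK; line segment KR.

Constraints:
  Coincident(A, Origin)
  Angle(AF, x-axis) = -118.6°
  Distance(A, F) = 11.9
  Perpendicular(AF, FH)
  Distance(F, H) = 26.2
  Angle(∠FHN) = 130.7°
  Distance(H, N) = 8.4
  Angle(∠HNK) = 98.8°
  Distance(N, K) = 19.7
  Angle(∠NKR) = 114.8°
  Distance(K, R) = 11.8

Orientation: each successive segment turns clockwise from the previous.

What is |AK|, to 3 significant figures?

21.1

∠FHN = 130.7° gives HN at 102° from the x-axis; with |HN| = 8.4, N = (-30.5, 10.3). ∠HNK = 98.8° gives NK at 20.9° from the x-axis; with |NK| = 19.7, K = (-12.1, 17.3). Then |AK| = |K − A| = 21.1.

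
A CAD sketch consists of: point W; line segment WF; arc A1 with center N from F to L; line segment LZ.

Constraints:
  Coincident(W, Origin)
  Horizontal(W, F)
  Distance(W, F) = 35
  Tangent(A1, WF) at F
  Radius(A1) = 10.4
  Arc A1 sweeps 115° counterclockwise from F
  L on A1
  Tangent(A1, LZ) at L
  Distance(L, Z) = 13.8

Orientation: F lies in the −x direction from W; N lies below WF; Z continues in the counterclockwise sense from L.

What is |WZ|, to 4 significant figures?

47.27

W is at the origin; WF is horizontal with |WF| = 35.0 and F on the −x side, so F = (-35.00, 0.000). Tangency of A1 to WF means the radius NF is perpendicular to WF, so N = F + (0, -10.4) = (-35.00, -10.40). On A1, F sits at bearing 90° from N; a 115° counterclockwise sweep puts L at bearing 205°, so L = N + 10.4·(cos 205°, sin 205°) = (-44.43, -14.80). A1 meets LZ tangentially, so NL is at right angles to LZ, so LZ runs along (−sin 205°, cos 205°); with |LZ| = 13.8, Z = (-38.59, -27.30). Then |WZ| = |Z − W| = 47.27.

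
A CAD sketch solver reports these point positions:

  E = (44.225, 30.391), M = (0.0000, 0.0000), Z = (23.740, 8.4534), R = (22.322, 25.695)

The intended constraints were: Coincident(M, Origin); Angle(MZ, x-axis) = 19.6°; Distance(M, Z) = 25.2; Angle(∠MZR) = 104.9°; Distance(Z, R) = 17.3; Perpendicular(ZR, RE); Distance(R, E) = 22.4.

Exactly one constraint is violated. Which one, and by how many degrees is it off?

Perpendicular(ZR, RE) — off by 7.40°.

M = (0.00, 0.00) ✓; MZ at 19.60° ✓; |MZ| = 25.20 ✓; ∠MZR = 104.9° ✓; |ZR| = 17.30 ✓; ∠(ZR, RE) = 82.60° ✗; |RE| = 22.40 ✓.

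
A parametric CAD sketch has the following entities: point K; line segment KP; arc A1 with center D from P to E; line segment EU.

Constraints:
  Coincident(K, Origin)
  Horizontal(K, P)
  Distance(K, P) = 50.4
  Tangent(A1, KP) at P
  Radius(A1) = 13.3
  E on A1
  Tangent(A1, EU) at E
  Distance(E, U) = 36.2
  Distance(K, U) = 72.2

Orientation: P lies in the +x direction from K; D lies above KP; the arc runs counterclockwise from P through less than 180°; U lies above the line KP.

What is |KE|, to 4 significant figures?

65.37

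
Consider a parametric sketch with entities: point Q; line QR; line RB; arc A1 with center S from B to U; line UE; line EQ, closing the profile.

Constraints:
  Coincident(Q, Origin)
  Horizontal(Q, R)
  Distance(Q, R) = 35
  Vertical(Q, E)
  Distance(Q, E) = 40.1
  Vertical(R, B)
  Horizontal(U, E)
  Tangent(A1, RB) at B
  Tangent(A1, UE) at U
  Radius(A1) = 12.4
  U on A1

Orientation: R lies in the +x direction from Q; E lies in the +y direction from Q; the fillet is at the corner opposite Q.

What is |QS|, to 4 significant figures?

35.75

Q and E share the same x with |QE| = 40.1 and E on the +y side, so E = (0.000, 40.10). The virtual corner opposite Q is at (35.00, 40.10). Since A1 is tangent to RB there, SB ⟂ RB and since A1 is tangent to UE there, SU ⟂ UE, with radius 12.4, so the center S sits 12.4 in from both sides at S = (22.60, 27.70). Then |QS| = |S − Q| = 35.75.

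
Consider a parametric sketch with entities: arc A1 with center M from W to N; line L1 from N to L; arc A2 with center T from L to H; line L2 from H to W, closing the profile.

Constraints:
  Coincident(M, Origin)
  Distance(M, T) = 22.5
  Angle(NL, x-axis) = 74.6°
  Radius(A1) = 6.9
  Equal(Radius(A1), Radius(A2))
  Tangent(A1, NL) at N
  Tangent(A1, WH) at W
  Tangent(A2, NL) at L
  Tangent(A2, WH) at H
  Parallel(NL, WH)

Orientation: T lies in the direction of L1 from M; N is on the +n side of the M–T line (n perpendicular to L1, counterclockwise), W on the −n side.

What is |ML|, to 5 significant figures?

23.534

Tangency of A1 to both parallel lines with radius 6.9 puts N and W at M ± 6.9·n: N = (-6.6523, 1.8323), W = (6.6523, -1.8323). Equal radii place L and H the same way about T: L = T + 6.9·n = (-0.67725, 23.524), H = T − 6.9·n = (12.627, 19.860). Then |ML| = |L − M| = 23.534.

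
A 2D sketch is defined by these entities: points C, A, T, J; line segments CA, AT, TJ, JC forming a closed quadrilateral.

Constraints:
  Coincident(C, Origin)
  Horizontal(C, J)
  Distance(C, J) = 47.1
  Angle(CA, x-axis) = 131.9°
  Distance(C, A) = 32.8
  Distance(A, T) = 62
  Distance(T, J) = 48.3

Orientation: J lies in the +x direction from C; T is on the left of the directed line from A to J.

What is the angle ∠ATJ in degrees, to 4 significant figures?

82.14°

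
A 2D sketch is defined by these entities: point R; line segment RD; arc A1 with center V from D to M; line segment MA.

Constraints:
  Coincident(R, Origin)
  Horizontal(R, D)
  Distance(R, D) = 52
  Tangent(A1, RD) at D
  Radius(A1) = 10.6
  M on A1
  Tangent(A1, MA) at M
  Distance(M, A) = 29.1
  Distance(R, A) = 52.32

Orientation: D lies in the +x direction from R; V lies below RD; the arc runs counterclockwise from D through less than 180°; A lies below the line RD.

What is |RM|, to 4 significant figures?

42.47

Checks: ∠(VD, DR) = 90.00° ✓; |VD| = 10.60 ✓; |VM| = 10.60 ✓; ∠(VM, MA) = 90.00° ✓; |MA| = 29.10 ✓; |RA| = 52.32 ✓.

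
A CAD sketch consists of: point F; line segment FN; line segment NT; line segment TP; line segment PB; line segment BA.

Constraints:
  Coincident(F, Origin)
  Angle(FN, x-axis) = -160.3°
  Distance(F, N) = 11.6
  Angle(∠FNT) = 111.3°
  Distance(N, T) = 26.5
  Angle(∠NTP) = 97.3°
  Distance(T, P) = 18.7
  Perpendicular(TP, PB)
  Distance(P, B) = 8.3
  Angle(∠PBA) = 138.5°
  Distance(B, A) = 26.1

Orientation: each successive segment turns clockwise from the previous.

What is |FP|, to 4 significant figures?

33.98

F is at the origin; FN runs at -160.3° with length 11.6, so N = (-10.92, -3.910). ∠FNT = 111.3° gives NT at 131.0° from the x-axis; with |NT| = 26.5, T = (-28.31, 16.09). ∠NTP = 97.3° gives TP at 48.30° from the x-axis; with |TP| = 18.7, P = (-15.87, 30.05). Then |FP| = |P − F| = 33.98.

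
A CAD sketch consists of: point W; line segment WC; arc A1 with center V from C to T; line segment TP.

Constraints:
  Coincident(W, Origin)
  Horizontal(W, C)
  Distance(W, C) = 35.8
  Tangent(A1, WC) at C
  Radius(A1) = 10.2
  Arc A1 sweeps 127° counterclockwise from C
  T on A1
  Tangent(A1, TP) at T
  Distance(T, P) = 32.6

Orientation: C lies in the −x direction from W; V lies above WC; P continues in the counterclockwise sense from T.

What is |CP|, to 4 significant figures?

43.90

W is at the origin; W and C share the same y with |WC| = 35.8 and C on the −x side, so C = (-35.80, 0.000). The tangent condition forces VC to be normal to WC, so V = C + (0, 10.2) = (-35.80, 10.20). On A1, C sits at bearing -90° from V; a 127° counterclockwise sweep puts T at bearing 37°, so T = V + 10.2·(cos 37°, sin 37°) = (-27.65, 16.34). A1 meets TP tangentially, so VT is at right angles to TP, so TP runs along (−sin 37°, cos 37°); with |TP| = 32.6, P = (-47.27, 42.37). Then |CP| = |P − C| = 43.90.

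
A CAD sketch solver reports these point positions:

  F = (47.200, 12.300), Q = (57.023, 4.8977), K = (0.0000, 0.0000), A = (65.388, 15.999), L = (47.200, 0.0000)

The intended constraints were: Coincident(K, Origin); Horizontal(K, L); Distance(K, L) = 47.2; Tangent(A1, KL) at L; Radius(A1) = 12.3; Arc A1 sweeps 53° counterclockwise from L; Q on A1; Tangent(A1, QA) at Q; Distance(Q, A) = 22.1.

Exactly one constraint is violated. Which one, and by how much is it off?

Distance(Q, A) = 22.1 — off by 8.20.

K = (0.00, 0.00) ✓; K.y = 0.00, L.y = 0.00 ✓; |KL| = 47.20 ✓; ∠(FL, LK) = 90.00° ✓; |FL| = 12.30 ✓; bearing(F→Q) − bearing(F→L) = 53.00° ✓; |FQ| = 12.30 ✓; ∠(FQ, QA) = 90.00° ✓; |QA| = 13.90 ✗.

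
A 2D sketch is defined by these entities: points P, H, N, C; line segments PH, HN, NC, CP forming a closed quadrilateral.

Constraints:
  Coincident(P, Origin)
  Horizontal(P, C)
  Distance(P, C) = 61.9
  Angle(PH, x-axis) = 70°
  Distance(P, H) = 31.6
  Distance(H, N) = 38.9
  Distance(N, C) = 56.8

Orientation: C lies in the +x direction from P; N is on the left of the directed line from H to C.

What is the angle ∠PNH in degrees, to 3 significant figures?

14.7°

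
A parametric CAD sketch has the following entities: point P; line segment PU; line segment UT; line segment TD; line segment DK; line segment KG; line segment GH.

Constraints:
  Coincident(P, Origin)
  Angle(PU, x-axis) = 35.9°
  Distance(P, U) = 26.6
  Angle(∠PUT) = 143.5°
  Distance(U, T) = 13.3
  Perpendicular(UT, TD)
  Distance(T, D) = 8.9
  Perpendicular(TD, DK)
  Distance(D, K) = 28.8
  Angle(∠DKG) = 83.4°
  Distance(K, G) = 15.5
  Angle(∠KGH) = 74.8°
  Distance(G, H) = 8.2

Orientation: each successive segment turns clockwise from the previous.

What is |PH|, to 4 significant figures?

24.59

P is at the origin; PU runs at 35.9° with length 26.6, so U = (21.55, 15.60). ∠PUT = 143.5° gives UT at -0.6000° from the x-axis; with |UT| = 13.3, T = (34.85, 15.46). The perpendicularity gives TD at right angles to UT, so TD runs at -90.60°; with |TD| = 8.9, D = (34.75, 6.559). TD is perpendicular to DK, so DK runs at 179.4°; with |DK| = 28.8, K = (5.955, 6.860). ∠DKG = 83.4° gives KG at 82.80° from the x-axis; with |KG| = 15.5, G = (7.897, 22.24). ∠KGH = 74.8° gives GH at -22.40° from the x-axis; with |GH| = 8.2, H = (15.48, 19.11). Then |PH| = |H − P| = 24.59.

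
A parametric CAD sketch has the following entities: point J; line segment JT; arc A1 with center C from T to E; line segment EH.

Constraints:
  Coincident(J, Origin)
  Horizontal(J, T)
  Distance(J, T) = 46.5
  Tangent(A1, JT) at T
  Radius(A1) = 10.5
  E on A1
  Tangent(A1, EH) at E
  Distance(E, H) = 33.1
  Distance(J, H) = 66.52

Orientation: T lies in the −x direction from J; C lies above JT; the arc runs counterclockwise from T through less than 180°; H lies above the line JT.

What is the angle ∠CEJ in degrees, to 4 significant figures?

137.2°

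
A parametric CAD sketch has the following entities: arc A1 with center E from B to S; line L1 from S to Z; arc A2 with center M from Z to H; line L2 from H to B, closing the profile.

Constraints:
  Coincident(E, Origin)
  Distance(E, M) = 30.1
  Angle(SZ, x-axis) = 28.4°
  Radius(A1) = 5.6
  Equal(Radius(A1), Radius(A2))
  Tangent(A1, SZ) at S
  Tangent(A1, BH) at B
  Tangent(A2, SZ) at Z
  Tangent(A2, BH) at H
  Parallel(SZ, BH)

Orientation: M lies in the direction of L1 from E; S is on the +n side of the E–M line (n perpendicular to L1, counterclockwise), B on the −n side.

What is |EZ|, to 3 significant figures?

30.6

The slot axis is L1's direction at 28.4°, so u = (cos 28.4°, sin 28.4°) = (0.880, 0.476) and n = (−sin 28.4°, cos 28.4°) = (-0.476, 0.880). E is at the origin and M lies 30.1 along u from E, so M = 30.1·u = (26.5, 14.3). Tangency of A1 to both parallel lines with radius 5.6 puts S and B at E ± 5.6·n: S = (-2.66, 4.93), B = (2.66, -4.93). Equal radii place Z and H the same way about M: Z = M + 5.6·n = (23.8, 19.2), H = M − 5.6·n = (29.1, 9.39). Then |EZ| = |Z − E| = 30.6.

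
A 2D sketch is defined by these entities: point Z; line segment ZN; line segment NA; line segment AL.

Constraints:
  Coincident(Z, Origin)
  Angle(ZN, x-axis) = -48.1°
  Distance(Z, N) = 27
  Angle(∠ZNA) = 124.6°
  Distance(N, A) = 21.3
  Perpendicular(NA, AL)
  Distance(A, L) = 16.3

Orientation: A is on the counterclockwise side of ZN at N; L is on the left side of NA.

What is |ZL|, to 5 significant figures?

37.108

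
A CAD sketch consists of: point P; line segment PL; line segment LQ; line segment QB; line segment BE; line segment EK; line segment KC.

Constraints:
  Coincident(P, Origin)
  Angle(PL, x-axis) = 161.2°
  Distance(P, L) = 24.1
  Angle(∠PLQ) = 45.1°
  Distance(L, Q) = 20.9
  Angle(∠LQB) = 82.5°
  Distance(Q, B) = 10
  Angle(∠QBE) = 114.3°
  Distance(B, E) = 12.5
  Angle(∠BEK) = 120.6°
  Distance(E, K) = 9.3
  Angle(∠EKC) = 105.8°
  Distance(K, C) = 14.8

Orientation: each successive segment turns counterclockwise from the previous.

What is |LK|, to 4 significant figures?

7.275

P is at the origin; PL runs at 161.2° with length 24.1, so L = (-22.81, 7.767). ∠PLQ = 45.1° gives LQ at -63.90° from the x-axis; with |LQ| = 20.9, Q = (-13.62, -11.00). ∠LQB = 82.5° gives QB at 33.60° from the x-axis; with |QB| = 10.0, B = (-5.290, -5.468). ∠QBE = 114.3° gives BE at 99.30° from the x-axis; with |BE| = 12.5, E = (-7.310, 6.867). ∠BEK = 120.6° gives EK at 158.7° from the x-axis; with |EK| = 9.3, K = (-15.98, 10.25). Then |LK| = |K − L| = 7.275.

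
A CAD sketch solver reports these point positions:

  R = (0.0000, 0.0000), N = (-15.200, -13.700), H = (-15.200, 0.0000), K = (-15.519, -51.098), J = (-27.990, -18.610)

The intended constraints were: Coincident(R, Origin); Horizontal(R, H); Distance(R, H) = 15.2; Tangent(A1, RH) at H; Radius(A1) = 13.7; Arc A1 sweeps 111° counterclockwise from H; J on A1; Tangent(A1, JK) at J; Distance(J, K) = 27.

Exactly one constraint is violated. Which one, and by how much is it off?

Distance(J, K) = 27 — off by 7.80.

R = (0.00, 0.00) ✓; R.y = 0.00, H.y = 0.00 ✓; |RH| = 15.20 ✓; ∠(NH, HR) = 90.00° ✓; |NH| = 13.70 ✓; bearing(N→J) − bearing(N→H) = 111.0° ✓; |NJ| = 13.70 ✓; ∠(NJ, JK) = 90.00° ✓; |JK| = 34.80 ✗.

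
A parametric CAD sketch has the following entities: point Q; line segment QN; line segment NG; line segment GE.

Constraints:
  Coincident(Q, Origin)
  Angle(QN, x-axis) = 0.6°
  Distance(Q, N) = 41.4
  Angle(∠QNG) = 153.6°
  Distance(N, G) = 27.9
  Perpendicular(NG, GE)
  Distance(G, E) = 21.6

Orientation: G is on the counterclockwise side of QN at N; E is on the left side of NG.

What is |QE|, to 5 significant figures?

65.061

Q is at the origin; QN runs at 0.6° with length 41.4, so N = 41.4·(cos 0.6°, sin 0.6°) = (41.398, 0.43353). ∠QNG = 153.6°, so NG runs at 0.6° + (180° − 153.6°) = 27.000° from the x-axis; with |NG| = 27.9, G = N + 27.9·(cos 27.000°, sin 27.000°) = (66.257, 13.100). NG ⟂ GE; with |GE| = 21.6 on the left of NG, E = G + 21.6·(-0.45399, 0.89101) = (56.451, 32.346). Then |QE| = |E − Q| = 65.061.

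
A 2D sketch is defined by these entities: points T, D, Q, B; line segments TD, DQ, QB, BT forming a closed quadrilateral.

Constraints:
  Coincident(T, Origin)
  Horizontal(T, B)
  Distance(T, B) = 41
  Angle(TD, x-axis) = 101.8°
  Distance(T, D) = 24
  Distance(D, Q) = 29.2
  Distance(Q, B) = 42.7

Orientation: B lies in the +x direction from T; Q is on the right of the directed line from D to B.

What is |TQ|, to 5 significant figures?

5.6516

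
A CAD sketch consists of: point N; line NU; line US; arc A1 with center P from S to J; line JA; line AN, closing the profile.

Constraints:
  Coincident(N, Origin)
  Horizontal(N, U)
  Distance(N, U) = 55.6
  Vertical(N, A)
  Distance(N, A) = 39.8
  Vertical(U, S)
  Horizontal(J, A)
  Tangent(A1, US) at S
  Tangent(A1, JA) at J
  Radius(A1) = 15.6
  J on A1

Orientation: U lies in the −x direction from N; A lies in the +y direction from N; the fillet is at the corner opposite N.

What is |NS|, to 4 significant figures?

60.64

N is at the origin; N and U share the same y with |NU| = 55.6 and U on the −x side, so U = (-55.60, 0.000). N and A share the same x with |NA| = 39.8 and A on the +y side, so A = (0.000, 39.80). The virtual corner opposite N is at (-55.60, 39.80). The tangent condition forces PS to be normal to US and since A1 is tangent to JA there, PJ ⟂ JA, with radius 15.6, so the center P sits 15.6 in from both sides at P = (-40.00, 24.20). That places the tangent points at S = (-55.60, 24.20) on US and J = (-40.00, 39.80) on JA. Then |NS| = |S − N| = 60.64.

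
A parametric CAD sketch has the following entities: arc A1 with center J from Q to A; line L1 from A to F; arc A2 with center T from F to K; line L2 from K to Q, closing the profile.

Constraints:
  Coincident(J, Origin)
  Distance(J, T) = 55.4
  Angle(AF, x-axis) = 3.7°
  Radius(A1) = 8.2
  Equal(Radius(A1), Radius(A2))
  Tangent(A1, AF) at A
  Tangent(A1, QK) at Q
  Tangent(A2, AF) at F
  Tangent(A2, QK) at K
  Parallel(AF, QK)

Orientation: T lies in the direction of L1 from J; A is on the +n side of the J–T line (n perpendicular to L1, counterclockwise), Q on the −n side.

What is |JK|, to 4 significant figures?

56.00

Tangency of A1 to both parallel lines with radius 8.2 puts A and Q at J ± 8.2·n: A = (-0.5292, 8.183), Q = (0.5292, -8.183). Equal radii place F and K the same way about T: F = T + 8.2·n = (54.76, 11.76), K = T − 8.2·n = (55.81, -4.608). Then |JK| = |K − J| = 56.00.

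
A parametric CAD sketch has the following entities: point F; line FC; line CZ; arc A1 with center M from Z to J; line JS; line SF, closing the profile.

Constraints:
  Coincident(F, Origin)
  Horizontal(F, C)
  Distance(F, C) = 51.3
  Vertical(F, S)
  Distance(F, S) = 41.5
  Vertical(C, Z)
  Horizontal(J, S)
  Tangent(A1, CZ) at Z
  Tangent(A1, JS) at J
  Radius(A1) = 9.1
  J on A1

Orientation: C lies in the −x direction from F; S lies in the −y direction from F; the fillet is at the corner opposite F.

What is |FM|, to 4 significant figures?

53.20

F is at the origin; F and C share the same y with |FC| = 51.3 and C on the −x side, so C = (-51.30, 0.000). FS is vertical with |FS| = 41.5 and S on the −y side, so S = (0.000, -41.50). The virtual corner opposite F is at (-51.30, -41.50). Since A1 is tangent to CZ there, MZ ⟂ CZ and since A1 is tangent to JS there, MJ ⟂ JS, with radius 9.1, so the center M sits 9.1 in from both sides at M = (-42.20, -32.40). Then |FM| = |M − F| = 53.20.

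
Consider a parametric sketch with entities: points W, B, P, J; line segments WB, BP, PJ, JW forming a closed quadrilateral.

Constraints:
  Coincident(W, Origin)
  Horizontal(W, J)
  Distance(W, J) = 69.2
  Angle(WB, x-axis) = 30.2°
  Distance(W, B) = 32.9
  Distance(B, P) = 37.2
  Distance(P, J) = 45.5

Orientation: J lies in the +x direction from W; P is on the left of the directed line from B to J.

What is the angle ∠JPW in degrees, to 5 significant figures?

70.513°

W is at the origin; WJ is horizontal with |WJ| = 69.2 and J in +x, so J = (69.2, 0). WB runs at 30.2° with |WB| = 32.9, so B = (28.435, 16.549). P is determined by |BP| = 37.2 and |PJ| = 45.5 together: it lies at the intersection of circle(B, 37.2) and circle(J, 45.5). With |BJ| = 43.997, the foot of the radical line on BJ is 14.198 from B and the perpendicular offset is √(37.2² − 14.198²) = 34.384. Taking the left-of-BJ solution: P = (54.523, 43.068).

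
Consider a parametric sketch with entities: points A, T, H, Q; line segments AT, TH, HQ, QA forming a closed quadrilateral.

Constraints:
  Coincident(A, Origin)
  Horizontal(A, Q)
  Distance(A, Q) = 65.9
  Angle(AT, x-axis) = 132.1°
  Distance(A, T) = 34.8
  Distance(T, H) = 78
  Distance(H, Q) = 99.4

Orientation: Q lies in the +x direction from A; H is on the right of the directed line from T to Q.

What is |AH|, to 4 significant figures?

55.33

A is at the origin; A and Q share the same y with |AQ| = 65.9 and Q in +x, so Q = (65.9, 0). AT runs at 132.1° with |AT| = 34.8, so T = (-23.33, 25.82). H is determined by |TH| = 78.0 and |HQ| = 99.4 together: it lies at the intersection of circle(T, 78.0) and circle(Q, 99.4). With |TQ| = 92.89, the foot of the radical line on TQ is 26.01 from T and the perpendicular offset is √(78.0² − 26.01²) = 73.54. Taking the right-of-TQ solution: H = (-18.78, -52.05).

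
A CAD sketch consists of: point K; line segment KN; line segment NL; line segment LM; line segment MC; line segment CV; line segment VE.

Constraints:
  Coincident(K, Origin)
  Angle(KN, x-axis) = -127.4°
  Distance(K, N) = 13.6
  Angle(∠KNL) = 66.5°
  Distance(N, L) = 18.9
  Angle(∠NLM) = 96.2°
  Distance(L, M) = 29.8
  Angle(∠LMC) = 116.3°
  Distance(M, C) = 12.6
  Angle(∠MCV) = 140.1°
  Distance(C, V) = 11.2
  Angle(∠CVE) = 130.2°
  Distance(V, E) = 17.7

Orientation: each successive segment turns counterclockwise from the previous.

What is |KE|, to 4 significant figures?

16.48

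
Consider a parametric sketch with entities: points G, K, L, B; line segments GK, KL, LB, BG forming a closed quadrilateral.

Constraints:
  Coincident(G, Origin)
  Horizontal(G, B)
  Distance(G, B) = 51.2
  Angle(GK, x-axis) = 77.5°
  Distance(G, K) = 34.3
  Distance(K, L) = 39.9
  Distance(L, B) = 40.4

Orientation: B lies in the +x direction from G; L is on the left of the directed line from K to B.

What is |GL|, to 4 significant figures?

61.64

Checks: |KL| = 39.90 ✓; |LB| = 40.40 ✓.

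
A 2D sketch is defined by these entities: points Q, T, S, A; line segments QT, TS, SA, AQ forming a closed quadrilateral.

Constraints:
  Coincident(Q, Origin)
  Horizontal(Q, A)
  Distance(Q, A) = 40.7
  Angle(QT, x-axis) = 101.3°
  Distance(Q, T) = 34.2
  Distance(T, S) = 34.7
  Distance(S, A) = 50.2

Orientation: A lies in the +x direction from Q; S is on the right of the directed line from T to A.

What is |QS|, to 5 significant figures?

9.5470

Checks: |TS| = 34.70 ✓; |SA| = 50.20 ✓.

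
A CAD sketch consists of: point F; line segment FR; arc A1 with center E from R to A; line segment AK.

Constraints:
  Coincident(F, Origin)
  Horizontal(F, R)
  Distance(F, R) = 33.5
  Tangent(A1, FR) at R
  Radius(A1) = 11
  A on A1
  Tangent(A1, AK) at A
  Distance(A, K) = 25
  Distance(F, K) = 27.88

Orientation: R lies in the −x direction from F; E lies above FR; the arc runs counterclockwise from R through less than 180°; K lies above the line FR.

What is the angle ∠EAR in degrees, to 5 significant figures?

61.711°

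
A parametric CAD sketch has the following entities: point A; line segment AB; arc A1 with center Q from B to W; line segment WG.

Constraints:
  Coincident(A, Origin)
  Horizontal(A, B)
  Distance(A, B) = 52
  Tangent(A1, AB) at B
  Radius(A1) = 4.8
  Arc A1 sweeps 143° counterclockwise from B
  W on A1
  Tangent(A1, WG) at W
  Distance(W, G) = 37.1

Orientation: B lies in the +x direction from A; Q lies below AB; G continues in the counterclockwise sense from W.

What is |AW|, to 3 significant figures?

49.9

A is at the origin; A and B share the same y with |AB| = 52.0 and B on the +x side, so B = (52.0, 0.00). A1 meets AB tangentially, so QB is at right angles to AB, so Q = B + (0, -4.8) = (52.0, -4.80). On A1, B sits at bearing 90° from Q; a 143° counterclockwise sweep puts W at bearing 233°, so W = Q + 4.8·(cos 233°, sin 233°) = (49.1, -8.63). Then |AW| = |W − A| = 49.9.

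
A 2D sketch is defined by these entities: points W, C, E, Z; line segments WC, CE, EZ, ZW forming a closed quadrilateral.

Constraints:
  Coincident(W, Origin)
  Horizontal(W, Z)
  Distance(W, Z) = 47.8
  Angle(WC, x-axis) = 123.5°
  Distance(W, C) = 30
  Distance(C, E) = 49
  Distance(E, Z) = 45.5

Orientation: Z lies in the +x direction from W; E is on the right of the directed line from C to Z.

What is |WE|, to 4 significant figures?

19.40

Checks: |CE| = 49.00 ✓; |EZ| = 45.50 ✓.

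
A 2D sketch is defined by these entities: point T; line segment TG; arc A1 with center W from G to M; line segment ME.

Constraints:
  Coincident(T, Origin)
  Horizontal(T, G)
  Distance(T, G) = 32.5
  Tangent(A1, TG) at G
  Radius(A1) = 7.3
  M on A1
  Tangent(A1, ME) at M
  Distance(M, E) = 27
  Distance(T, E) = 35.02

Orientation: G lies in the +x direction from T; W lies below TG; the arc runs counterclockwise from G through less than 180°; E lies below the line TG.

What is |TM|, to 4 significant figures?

26.06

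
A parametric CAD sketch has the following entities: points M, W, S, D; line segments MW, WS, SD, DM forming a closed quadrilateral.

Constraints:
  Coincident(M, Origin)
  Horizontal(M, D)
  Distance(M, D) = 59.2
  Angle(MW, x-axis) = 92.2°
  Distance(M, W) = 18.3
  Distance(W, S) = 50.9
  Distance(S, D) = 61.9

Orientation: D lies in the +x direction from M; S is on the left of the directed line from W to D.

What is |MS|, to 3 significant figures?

65.3

M is at the origin; MD is horizontal with |MD| = 59.2 and D in +x, so D = (59.2, 0). MW runs at 92.2° with |MW| = 18.3, so W = (-0.702, 18.3). S is determined by |WS| = 50.9 and |SD| = 61.9 together: it lies at the intersection of circle(W, 50.9) and circle(D, 61.9). With |WD| = 62.6, the foot of the radical line on WD is 21.4 from W and the perpendicular offset is √(50.9² − 21.4²) = 46.2. Taking the left-of-WD solution: S = (33.3, 56.2).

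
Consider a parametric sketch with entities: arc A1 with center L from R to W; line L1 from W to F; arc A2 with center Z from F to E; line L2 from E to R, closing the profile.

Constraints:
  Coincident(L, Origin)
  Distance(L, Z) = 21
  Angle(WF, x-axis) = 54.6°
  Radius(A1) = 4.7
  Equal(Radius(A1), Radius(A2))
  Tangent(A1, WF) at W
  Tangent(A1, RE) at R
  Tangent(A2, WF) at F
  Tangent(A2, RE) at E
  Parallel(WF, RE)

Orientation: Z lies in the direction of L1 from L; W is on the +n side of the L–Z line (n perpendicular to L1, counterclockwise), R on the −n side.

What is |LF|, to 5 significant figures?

21.520

The slot axis is L1's direction at 54.6°, so u = (cos 54.6°, sin 54.6°) = (0.57928, 0.81513) and n = (−sin 54.6°, cos 54.6°) = (-0.81513, 0.57928). L is at the origin and Z lies 21.0 along u from L, so Z = 21.0·u = (12.165, 17.118). Tangency of A1 to both parallel lines with radius 4.7 puts W and R at L ± 4.7·n: W = (-3.8311, 2.7226), R = (3.8311, -2.7226). Equal radii place F and E the same way about Z: F = Z + 4.7·n = (8.3338, 19.840), E = Z − 4.7·n = (15.996, 14.395). Then |LF| = |F − L| = 21.520.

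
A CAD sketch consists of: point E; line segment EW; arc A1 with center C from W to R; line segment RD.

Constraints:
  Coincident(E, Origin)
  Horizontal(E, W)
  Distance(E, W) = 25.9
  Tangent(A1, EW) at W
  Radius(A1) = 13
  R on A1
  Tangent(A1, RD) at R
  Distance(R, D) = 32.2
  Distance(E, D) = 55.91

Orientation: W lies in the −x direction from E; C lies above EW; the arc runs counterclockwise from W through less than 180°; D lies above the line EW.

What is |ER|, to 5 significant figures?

23.890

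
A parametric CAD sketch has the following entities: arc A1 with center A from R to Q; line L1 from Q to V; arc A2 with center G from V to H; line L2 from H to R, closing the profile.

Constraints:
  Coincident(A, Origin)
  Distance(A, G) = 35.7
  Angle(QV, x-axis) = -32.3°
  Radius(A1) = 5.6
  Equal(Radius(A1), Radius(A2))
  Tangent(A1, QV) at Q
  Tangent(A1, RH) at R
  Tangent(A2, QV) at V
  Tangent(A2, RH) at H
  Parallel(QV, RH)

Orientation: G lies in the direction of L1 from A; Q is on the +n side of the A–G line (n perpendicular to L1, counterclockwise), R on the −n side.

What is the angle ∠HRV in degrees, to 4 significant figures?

17.42°

The slot axis is L1's direction at -32.3°, so u = (cos -32.3°, sin -32.3°) = (0.8453, -0.5344) and n = (−sin -32.3°, cos -32.3°) = (0.5344, 0.8453). A is at the origin and G lies 35.7 along u from A, so G = 35.7·u = (30.18, -19.08). Tangency of A1 to both parallel lines with radius 5.6 puts Q and R at A ± 5.6·n: Q = (2.992, 4.733), R = (-2.992, -4.733). Equal radii place V and H the same way about G: V = G + 5.6·n = (33.17, -14.34), H = G − 5.6·n = (27.18, -23.81). Then cos ∠HRV = RH·RV / (|RH||RV|), giving 17.42°.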